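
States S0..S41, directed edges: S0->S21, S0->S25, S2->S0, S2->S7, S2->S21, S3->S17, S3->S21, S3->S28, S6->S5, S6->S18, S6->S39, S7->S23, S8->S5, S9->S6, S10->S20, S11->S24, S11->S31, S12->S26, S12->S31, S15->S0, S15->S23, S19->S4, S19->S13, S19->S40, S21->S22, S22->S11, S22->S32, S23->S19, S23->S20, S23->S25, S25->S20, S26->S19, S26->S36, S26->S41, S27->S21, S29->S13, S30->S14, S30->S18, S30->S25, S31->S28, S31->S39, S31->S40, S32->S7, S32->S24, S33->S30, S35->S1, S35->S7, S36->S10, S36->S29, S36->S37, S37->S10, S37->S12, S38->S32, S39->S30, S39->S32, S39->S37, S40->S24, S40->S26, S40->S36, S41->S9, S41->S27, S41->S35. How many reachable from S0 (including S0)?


BFS from S0:
  layer 0: {S0}
  layer 1: {S21, S25}
  layer 2: {S20, S22}
  layer 3: {S11, S32}
  layer 4: {S7, S24, S31}
  layer 5: {S23, S28, S39, S40}
  layer 6: {S19, S26, S30, S36, S37}
  layer 7: {S4, S10, S12, S13, S14, S18, S29, S41}
  layer 8: {S9, S27, S35}
  layer 9: {S1, S6}
  layer 10: {S5}
Reachable set: {S0, S1, S4, S5, S6, S7, S9, S10, S11, S12, S13, S14, S18, S19, S20, S21, S22, S23, S24, S25, S26, S27, S28, S29, S30, S31, S32, S35, S36, S37, S39, S40, S41}
Count = 33

33


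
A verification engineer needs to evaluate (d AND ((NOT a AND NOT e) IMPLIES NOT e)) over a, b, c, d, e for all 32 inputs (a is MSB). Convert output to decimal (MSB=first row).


Formula: (d AND ((NOT a AND NOT e) IMPLIES NOT e)) over a, b, c, d, e (32 rows)
Evaluate each row (bits = a,b,c,d,e, MSB first):
  row 0 [00000]: (0 AND ((NOT 0 AND NOT 0) IMPLIES NOT 0)) -> 0
  row 1 [00001]: (0 AND ((NOT 0 AND NOT 1) IMPLIES NOT 1)) -> 0
  row 2 [00010]: (1 AND ((NOT 0 AND NOT 0) IMPLIES NOT 0)) -> 1
  row 3 [00011]: (1 AND ((NOT 0 AND NOT 1) IMPLIES NOT 1)) -> 1
  row 4 [00100]: (0 AND ((NOT 0 AND NOT 0) IMPLIES NOT 0)) -> 0
  row 5 [00101]: (0 AND ((NOT 0 AND NOT 1) IMPLIES NOT 1)) -> 0
  row 6 [00110]: (1 AND ((NOT 0 AND NOT 0) IMPLIES NOT 0)) -> 1
  row 7 [00111]: (1 AND ((NOT 0 AND NOT 1) IMPLIES NOT 1)) -> 1
  row 8 [01000]: (0 AND ((NOT 0 AND NOT 0) IMPLIES NOT 0)) -> 0
  row 9 [01001]: (0 AND ((NOT 0 AND NOT 1) IMPLIES NOT 1)) -> 0
  row 10 [01010]: (1 AND ((NOT 0 AND NOT 0) IMPLIES NOT 0)) -> 1
  row 11 [01011]: (1 AND ((NOT 0 AND NOT 1) IMPLIES NOT 1)) -> 1
  row 12 [01100]: (0 AND ((NOT 0 AND NOT 0) IMPLIES NOT 0)) -> 0
  row 13 [01101]: (0 AND ((NOT 0 AND NOT 1) IMPLIES NOT 1)) -> 0
  row 14 [01110]: (1 AND ((NOT 0 AND NOT 0) IMPLIES NOT 0)) -> 1
  row 15 [01111]: (1 AND ((NOT 0 AND NOT 1) IMPLIES NOT 1)) -> 1
  row 16 [10000]: (0 AND ((NOT 1 AND NOT 0) IMPLIES NOT 0)) -> 0
  row 17 [10001]: (0 AND ((NOT 1 AND NOT 1) IMPLIES NOT 1)) -> 0
  row 18 [10010]: (1 AND ((NOT 1 AND NOT 0) IMPLIES NOT 0)) -> 1
  row 19 [10011]: (1 AND ((NOT 1 AND NOT 1) IMPLIES NOT 1)) -> 1
  row 20 [10100]: (0 AND ((NOT 1 AND NOT 0) IMPLIES NOT 0)) -> 0
  row 21 [10101]: (0 AND ((NOT 1 AND NOT 1) IMPLIES NOT 1)) -> 0
  row 22 [10110]: (1 AND ((NOT 1 AND NOT 0) IMPLIES NOT 0)) -> 1
  row 23 [10111]: (1 AND ((NOT 1 AND NOT 1) IMPLIES NOT 1)) -> 1
  row 24 [11000]: (0 AND ((NOT 1 AND NOT 0) IMPLIES NOT 0)) -> 0
  row 25 [11001]: (0 AND ((NOT 1 AND NOT 1) IMPLIES NOT 1)) -> 0
  row 26 [11010]: (1 AND ((NOT 1 AND NOT 0) IMPLIES NOT 0)) -> 1
  row 27 [11011]: (1 AND ((NOT 1 AND NOT 1) IMPLIES NOT 1)) -> 1
  row 28 [11100]: (0 AND ((NOT 1 AND NOT 0) IMPLIES NOT 0)) -> 0
  row 29 [11101]: (0 AND ((NOT 1 AND NOT 1) IMPLIES NOT 1)) -> 0
  row 30 [11110]: (1 AND ((NOT 1 AND NOT 0) IMPLIES NOT 0)) -> 1
  row 31 [11111]: (1 AND ((NOT 1 AND NOT 1) IMPLIES NOT 1)) -> 1
Full result column, 4 rows per line (a,b,c fixed per line; d,e runs 00..11 left to right):
  rows 0-3 [a,b,c=000]: 0011  = hex 3
  rows 4-7 [a,b,c=001]: 0011  = hex 3
  rows 8-11 [a,b,c=010]: 0011  = hex 3
  rows 12-15 [a,b,c=011]: 0011  = hex 3
  rows 16-19 [a,b,c=100]: 0011  = hex 3
  rows 20-23 [a,b,c=101]: 0011  = hex 3
  rows 24-27 [a,b,c=110]: 0011  = hex 3
  rows 28-31 [a,b,c=111]: 0011  = hex 3
Output column (row 0 .. row 31) = 00110011001100110011001100110011
Output column grouped in 4s = 0011 0011 0011 0011 0011 0011 0011 0011 = 0x33333333
Convert to decimal digit by digit (value = value*16 + digit):
  3 -> 3
  3*16 + 3 = 51
  51*16 + 3 = 819
  819*16 + 3 = 13107
  13107*16 + 3 = 209715
  209715*16 + 3 = 3355443
  3355443*16 + 3 = 53687091
  53687091*16 + 3 = 858993459
Decimal = 858993459

858993459


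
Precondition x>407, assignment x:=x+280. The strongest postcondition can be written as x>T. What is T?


Formula: sp(P, x:=E) = exists old_x. (x = E[old_x/x]) AND P[old_x/x] (old_x is the value of x before the assignment; eliminate old_x by solving x = E[old_x/x] for old_x)
Step 1: Precondition P: x>407, i.e. old_x > 407
Step 2: Assignment gives x = old_x + 280, so old_x = x - 280
Step 3: Substitute into P: x - 280 > 407
Step 4: Simplify: x > 407+280 = 687

687


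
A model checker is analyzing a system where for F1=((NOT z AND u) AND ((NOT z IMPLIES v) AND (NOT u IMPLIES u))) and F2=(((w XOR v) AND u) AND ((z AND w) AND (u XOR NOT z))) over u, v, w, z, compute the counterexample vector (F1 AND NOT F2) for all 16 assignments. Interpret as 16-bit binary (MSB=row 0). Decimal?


F1 = ((NOT z AND u) AND ((NOT z IMPLIES v) AND (NOT u IMPLIES u)))
F2 = (((w XOR v) AND u) AND ((z AND w) AND (u XOR NOT z)))
Counterexample to F1=>F2 is where F1=1 and F2=0.
Evaluate each row (bits = u,v,w,z, MSB first):
  row 0 [0000]: F1=0 F2=0 -> F1&~F2 -> 0
  row 1 [0001]: F1=0 F2=0 -> F1&~F2 -> 0
  row 2 [0010]: F1=0 F2=0 -> F1&~F2 -> 0
  row 3 [0011]: F1=0 F2=0 -> F1&~F2 -> 0
  row 4 [0100]: F1=0 F2=0 -> F1&~F2 -> 0
  row 5 [0101]: F1=0 F2=0 -> F1&~F2 -> 0
  row 6 [0110]: F1=0 F2=0 -> F1&~F2 -> 0
  row 7 [0111]: F1=0 F2=0 -> F1&~F2 -> 0
  row 8 [1000]: F1=0 F2=0 -> F1&~F2 -> 0
  row 9 [1001]: F1=0 F2=0 -> F1&~F2 -> 0
  row 10 [1010]: F1=0 F2=0 -> F1&~F2 -> 0
  row 11 [1011]: F1=0 F2=1 -> F1&~F2 -> 0
  row 12 [1100]: F1=1 F2=0 -> F1&~F2 -> 1
  row 13 [1101]: F1=0 F2=0 -> F1&~F2 -> 0
  row 14 [1110]: F1=1 F2=0 -> F1&~F2 -> 1
  row 15 [1111]: F1=0 F2=0 -> F1&~F2 -> 0
Full result column, 4 rows per line (u,v fixed per line; w,z runs 00..11 left to right):
  rows 0-3 [u,v=00]: 0000  = hex 0
  rows 4-7 [u,v=01]: 0000  = hex 0
  rows 8-11 [u,v=10]: 0000  = hex 0
  rows 12-15 [u,v=11]: 1010  = hex A
Counterexample vector (row 0 .. row 15) = 0000000000001010
Output column grouped in 4s = 0000 0000 0000 1010 = 0x000A
Convert to decimal digit by digit (value = value*16 + digit):
  0 -> 0
  0*16 + 0 = 0
  0*16 + 0 = 0
  0*16 + 10 (A) = 10
Decimal = 10

10


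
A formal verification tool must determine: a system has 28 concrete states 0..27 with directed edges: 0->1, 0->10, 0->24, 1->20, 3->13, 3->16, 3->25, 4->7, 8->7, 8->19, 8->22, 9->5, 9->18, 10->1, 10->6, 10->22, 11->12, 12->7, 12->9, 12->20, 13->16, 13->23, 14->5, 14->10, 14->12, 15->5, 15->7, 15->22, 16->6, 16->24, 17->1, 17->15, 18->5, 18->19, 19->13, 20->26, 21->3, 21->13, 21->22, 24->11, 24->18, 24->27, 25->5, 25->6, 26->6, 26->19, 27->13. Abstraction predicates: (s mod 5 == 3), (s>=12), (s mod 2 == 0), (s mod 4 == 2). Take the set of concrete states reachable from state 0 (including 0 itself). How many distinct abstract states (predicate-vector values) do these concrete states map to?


BFS from 0:
Concrete reachable: {0, 1, 5, 6, 7, 9, 10, 11, 12, 13, 16, 18, 19, 20, 22, 23, 24, 26, 27}
Abstract via predicates (s mod 5 == 3), (s>=12), (s mod 2 == 0), (s mod 4 == 2):
  (0,0,0,0) <- {1, 5, 7, 9, 11}
  (0,0,1,0) <- {0}
  (0,0,1,1) <- {6, 10}
  (0,1,0,0) <- {19, 27}
  (0,1,1,0) <- {12, 16, 20, 24}
  (0,1,1,1) <- {22, 26}
  (1,1,0,0) <- {13, 23}
  (1,1,1,1) <- {18}
Distinct abstract states = 8

8


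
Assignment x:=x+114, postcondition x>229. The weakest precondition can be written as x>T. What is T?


Formula: wp(x:=E, P) = P[E/x] (substitute E for x in postcondition)
Step 1: Postcondition: x>229
Step 2: Substitute x+114 for x: x+114>229
Step 3: Solve for x: x > 229-114 = 115

115


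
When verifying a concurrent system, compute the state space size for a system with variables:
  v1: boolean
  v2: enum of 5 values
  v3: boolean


State space = product of domain sizes of all variables.
Domain sizes:
  v1 (boolean): 2
  v2 (enum of 5 values): 5
  v3 (boolean): 2
Product = 2 * 5 * 2 = 20

20


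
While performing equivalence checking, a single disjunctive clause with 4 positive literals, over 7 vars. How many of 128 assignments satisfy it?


Step 1: Total=2^7=128
Step 2: Unsat when all 4 false: 2^3=8
Step 3: Sat=128-8=120

120


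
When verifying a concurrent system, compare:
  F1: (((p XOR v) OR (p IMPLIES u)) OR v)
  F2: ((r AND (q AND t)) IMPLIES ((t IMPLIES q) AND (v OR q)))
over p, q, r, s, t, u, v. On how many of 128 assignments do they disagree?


F1 = (((p XOR v) OR (p IMPLIES u)) OR v)
F2 = ((r AND (q AND t)) IMPLIES ((t IMPLIES q) AND (v OR q)))
Evaluate both on each of 128 rows (bits = p,q,r,s,t,u,v):
  row 0 [0000000]: F1=1 F2=1 -> 0
  row 1 [0000001]: F1=1 F2=1 -> 0
  row 2 [0000010]: F1=1 F2=1 -> 0
  row 3 [0000011]: F1=1 F2=1 -> 0
  row 4 [0000100]: F1=1 F2=1 -> 0
  (every remaining row is evaluated the same way; all 128 results are listed next)
Full result column, 8 rows per line (p,q,r,s fixed per line; t,u,v runs 000..111 left to right):
  rows 0-7 [p,q,r,s=0000]: 00000000  (ones: 0)
  rows 8-15 [p,q,r,s=0001]: 00000000  (ones: 0)
  rows 16-23 [p,q,r,s=0010]: 00000000  (ones: 0)
  rows 24-31 [p,q,r,s=0011]: 00000000  (ones: 0)
  rows 32-39 [p,q,r,s=0100]: 00000000  (ones: 0)
  rows 40-47 [p,q,r,s=0101]: 00000000  (ones: 0)
  rows 48-55 [p,q,r,s=0110]: 00000000  (ones: 0)
  rows 56-63 [p,q,r,s=0111]: 00000000  (ones: 0)
  rows 64-71 [p,q,r,s=1000]: 00000000  (ones: 0)
  rows 72-79 [p,q,r,s=1001]: 00000000  (ones: 0)
  rows 80-87 [p,q,r,s=1010]: 00000000  (ones: 0)
  rows 88-95 [p,q,r,s=1011]: 00000000  (ones: 0)
  rows 96-103 [p,q,r,s=1100]: 00000000  (ones: 0)
  rows 104-111 [p,q,r,s=1101]: 00000000  (ones: 0)
  rows 112-119 [p,q,r,s=1110]: 00000000  (ones: 0)
  rows 120-127 [p,q,r,s=1111]: 00000000  (ones: 0)
Disagreements = 0+0+0+0+0+0+0+0+0+0+0+0+0+0+0+0 = 0

0


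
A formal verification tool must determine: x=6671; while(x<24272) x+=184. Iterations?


Step 1: x goes from 6671 toward 24272 by 184; the body runs while x<24272, so iterations = ceil((bound-start)/step)
Step 2: Distance=17601
Step 3: ceil(17601/184)=96

96


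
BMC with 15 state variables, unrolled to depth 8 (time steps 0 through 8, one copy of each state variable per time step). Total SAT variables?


BMC unrolls to depth k, creating one copy of each state var for steps 0..k.
Step count = 8 + 1 = 9 (steps 0 through 8)
Vars per step = 15
Total = 15 * 9 = 135

135


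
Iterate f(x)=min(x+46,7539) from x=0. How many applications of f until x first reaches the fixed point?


Step 1: x=0, cap=7539, increment=46
Step 2: x grows by 46 each step until capped at 7539; fixed point is x=7539
Step 3: iterations = ceil(7539/46) = 164

164


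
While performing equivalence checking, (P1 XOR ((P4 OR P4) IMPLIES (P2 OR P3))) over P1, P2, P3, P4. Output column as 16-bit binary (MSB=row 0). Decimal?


Formula: (P1 XOR ((P4 OR P4) IMPLIES (P2 OR P3))) over P1, P2, P3, P4 (16 rows)
Evaluate each row (bits = P1,P2,P3,P4, MSB first):
  row 0 [0000]: (0 XOR ((0 OR 0) IMPLIES (0 OR 0))) -> 1
  row 1 [0001]: (0 XOR ((1 OR 1) IMPLIES (0 OR 0))) -> 0
  row 2 [0010]: (0 XOR ((0 OR 0) IMPLIES (0 OR 1))) -> 1
  row 3 [0011]: (0 XOR ((1 OR 1) IMPLIES (0 OR 1))) -> 1
  row 4 [0100]: (0 XOR ((0 OR 0) IMPLIES (1 OR 0))) -> 1
  row 5 [0101]: (0 XOR ((1 OR 1) IMPLIES (1 OR 0))) -> 1
  row 6 [0110]: (0 XOR ((0 OR 0) IMPLIES (1 OR 1))) -> 1
  row 7 [0111]: (0 XOR ((1 OR 1) IMPLIES (1 OR 1))) -> 1
  row 8 [1000]: (1 XOR ((0 OR 0) IMPLIES (0 OR 0))) -> 0
  row 9 [1001]: (1 XOR ((1 OR 1) IMPLIES (0 OR 0))) -> 1
  row 10 [1010]: (1 XOR ((0 OR 0) IMPLIES (0 OR 1))) -> 0
  row 11 [1011]: (1 XOR ((1 OR 1) IMPLIES (0 OR 1))) -> 0
  row 12 [1100]: (1 XOR ((0 OR 0) IMPLIES (1 OR 0))) -> 0
  row 13 [1101]: (1 XOR ((1 OR 1) IMPLIES (1 OR 0))) -> 0
  row 14 [1110]: (1 XOR ((0 OR 0) IMPLIES (1 OR 1))) -> 0
  row 15 [1111]: (1 XOR ((1 OR 1) IMPLIES (1 OR 1))) -> 0
Full result column, 4 rows per line (P1,P2 fixed per line; P3,P4 runs 00..11 left to right):
  rows 0-3 [P1,P2=00]: 1011  = hex B
  rows 4-7 [P1,P2=01]: 1111  = hex F
  rows 8-11 [P1,P2=10]: 0100  = hex 4
  rows 12-15 [P1,P2=11]: 0000  = hex 0
Output column (row 0 .. row 15) = 1011111101000000
Output column grouped in 4s = 1011 1111 0100 0000 = 0xBF40
Convert to decimal digit by digit (value = value*16 + digit):
  B -> 11
  11*16 + 15 (F) = 191
  191*16 + 4 = 3060
  3060*16 + 0 = 48960
Decimal = 48960

48960


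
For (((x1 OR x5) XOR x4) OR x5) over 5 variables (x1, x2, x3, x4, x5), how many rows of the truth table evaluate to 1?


Formula: (((x1 OR x5) XOR x4) OR x5) over 5 vars (32 rows)
Evaluate each row (x1, x2, x3, x4, x5 as bits, MSB first):
  row 0 [00000]: (((0 OR 0) XOR 0) OR 0) -> 0
  row 1 [00001]: (((0 OR 1) XOR 0) OR 1) -> 1
  row 2 [00010]: (((0 OR 0) XOR 1) OR 0) -> 1
  row 3 [00011]: (((0 OR 1) XOR 1) OR 1) -> 1
  row 4 [00100]: (((0 OR 0) XOR 0) OR 0) -> 0
  row 5 [00101]: (((0 OR 1) XOR 0) OR 1) -> 1
  row 6 [00110]: (((0 OR 0) XOR 1) OR 0) -> 1
  row 7 [00111]: (((0 OR 1) XOR 1) OR 1) -> 1
  row 8 [01000]: (((0 OR 0) XOR 0) OR 0) -> 0
  row 9 [01001]: (((0 OR 1) XOR 0) OR 1) -> 1
  row 10 [01010]: (((0 OR 0) XOR 1) OR 0) -> 1
  row 11 [01011]: (((0 OR 1) XOR 1) OR 1) -> 1
  row 12 [01100]: (((0 OR 0) XOR 0) OR 0) -> 0
  row 13 [01101]: (((0 OR 1) XOR 0) OR 1) -> 1
  row 14 [01110]: (((0 OR 0) XOR 1) OR 0) -> 1
  row 15 [01111]: (((0 OR 1) XOR 1) OR 1) -> 1
  row 16 [10000]: (((1 OR 0) XOR 0) OR 0) -> 1
  row 17 [10001]: (((1 OR 1) XOR 0) OR 1) -> 1
  row 18 [10010]: (((1 OR 0) XOR 1) OR 0) -> 0
  row 19 [10011]: (((1 OR 1) XOR 1) OR 1) -> 1
  row 20 [10100]: (((1 OR 0) XOR 0) OR 0) -> 1
  row 21 [10101]: (((1 OR 1) XOR 0) OR 1) -> 1
  row 22 [10110]: (((1 OR 0) XOR 1) OR 0) -> 0
  row 23 [10111]: (((1 OR 1) XOR 1) OR 1) -> 1
  row 24 [11000]: (((1 OR 0) XOR 0) OR 0) -> 1
  row 25 [11001]: (((1 OR 1) XOR 0) OR 1) -> 1
  row 26 [11010]: (((1 OR 0) XOR 1) OR 0) -> 0
  row 27 [11011]: (((1 OR 1) XOR 1) OR 1) -> 1
  row 28 [11100]: (((1 OR 0) XOR 0) OR 0) -> 1
  row 29 [11101]: (((1 OR 1) XOR 0) OR 1) -> 1
  row 30 [11110]: (((1 OR 0) XOR 1) OR 0) -> 0
  row 31 [11111]: (((1 OR 1) XOR 1) OR 1) -> 1
Full result column, 8 rows per line (x1,x2 fixed per line; x3,x4,x5 runs 000..111 left to right):
  rows 0-7 [x1,x2=00]: 01110111  (ones: 6)
  rows 8-15 [x1,x2=01]: 01110111  (ones: 6)
  rows 16-23 [x1,x2=10]: 11011101  (ones: 6)
  rows 24-31 [x1,x2=11]: 11011101  (ones: 6)
Count of 1-rows = 6+6+6+6 = 24

24


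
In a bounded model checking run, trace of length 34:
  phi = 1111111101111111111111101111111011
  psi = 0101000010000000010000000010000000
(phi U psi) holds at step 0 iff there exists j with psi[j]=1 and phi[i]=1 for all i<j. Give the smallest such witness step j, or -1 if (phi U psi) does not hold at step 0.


(phi U psi) at 0: need smallest j with psi[j]=1 and phi[i]=1 for all i in [0,j).
Scan from step 0:
  step 0: phi=1, psi=0 -> continue
  step 1: psi=1 and phi held for [0,1) -> witness found
Witness step = 1

1


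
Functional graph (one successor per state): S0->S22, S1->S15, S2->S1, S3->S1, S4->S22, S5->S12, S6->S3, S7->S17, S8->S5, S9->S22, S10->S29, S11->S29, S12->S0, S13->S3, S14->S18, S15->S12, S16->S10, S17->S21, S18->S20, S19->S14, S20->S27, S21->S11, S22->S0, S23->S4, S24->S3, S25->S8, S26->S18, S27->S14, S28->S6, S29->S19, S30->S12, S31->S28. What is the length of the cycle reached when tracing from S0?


Trace from S0 until a state repeats:
  S0 -> S22 -> S0
S0 first seen at step 0, revisited at step 2.
Cycle length = 2 - 0 = 2

2


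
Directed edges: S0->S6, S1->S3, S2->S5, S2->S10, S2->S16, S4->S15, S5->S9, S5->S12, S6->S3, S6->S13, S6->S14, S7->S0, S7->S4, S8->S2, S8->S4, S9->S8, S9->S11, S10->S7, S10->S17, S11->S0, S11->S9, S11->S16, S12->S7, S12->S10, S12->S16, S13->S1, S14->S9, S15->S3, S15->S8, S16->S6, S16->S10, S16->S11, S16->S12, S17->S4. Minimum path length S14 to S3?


BFS layer-by-layer from S14:
  dist 0: {S14}
  dist 1: {S9}
  dist 2: {S8, S11}
  dist 3: {S0, S2, S4, S16}
  dist 4: {S5, S6, S10, S12, S15}
  dist 5: {S3, S7, S13, S17}
  -> S3 reached at distance 5
Shortest path length = 5

5


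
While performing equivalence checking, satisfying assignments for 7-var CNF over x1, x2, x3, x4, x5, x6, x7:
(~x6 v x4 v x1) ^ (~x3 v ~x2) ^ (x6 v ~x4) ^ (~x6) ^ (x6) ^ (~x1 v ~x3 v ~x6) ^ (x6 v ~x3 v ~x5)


CNF with 7 clauses over 7 vars (128 assignments).
An assignment satisfies CNF iff every clause has >=1 true literal.
Check each row (bits = x1,x2,x3,x4,x5,x6,x7; clause T/F shown):
  row 0 [0000000]: clauses=TTTTFTT -> 0
  row 1 [0000001]: clauses=TTTTFTT -> 0
  row 2 [0000010]: clauses=FTTFTTT -> 0
  row 3 [0000011]: clauses=FTTFTTT -> 0
  row 4 [0000100]: clauses=TTTTFTT -> 0
  (every remaining row is evaluated the same way; all 128 results are listed next)
Full result column, 8 rows per line (x1,x2,x3,x4 fixed per line; x5,x6,x7 runs 000..111 left to right):
  rows 0-7 [x1,x2,x3,x4=0000]: 00000000  (ones: 0)
  rows 8-15 [x1,x2,x3,x4=0001]: 00000000  (ones: 0)
  rows 16-23 [x1,x2,x3,x4=0010]: 00000000  (ones: 0)
  rows 24-31 [x1,x2,x3,x4=0011]: 00000000  (ones: 0)
  rows 32-39 [x1,x2,x3,x4=0100]: 00000000  (ones: 0)
  rows 40-47 [x1,x2,x3,x4=0101]: 00000000  (ones: 0)
  rows 48-55 [x1,x2,x3,x4=0110]: 00000000  (ones: 0)
  rows 56-63 [x1,x2,x3,x4=0111]: 00000000  (ones: 0)
  rows 64-71 [x1,x2,x3,x4=1000]: 00000000  (ones: 0)
  rows 72-79 [x1,x2,x3,x4=1001]: 00000000  (ones: 0)
  rows 80-87 [x1,x2,x3,x4=1010]: 00000000  (ones: 0)
  rows 88-95 [x1,x2,x3,x4=1011]: 00000000  (ones: 0)
  rows 96-103 [x1,x2,x3,x4=1100]: 00000000  (ones: 0)
  rows 104-111 [x1,x2,x3,x4=1101]: 00000000  (ones: 0)
  rows 112-119 [x1,x2,x3,x4=1110]: 00000000  (ones: 0)
  rows 120-127 [x1,x2,x3,x4=1111]: 00000000  (ones: 0)
Satisfying assignments = 0+0+0+0+0+0+0+0+0+0+0+0+0+0+0+0 = 0

0


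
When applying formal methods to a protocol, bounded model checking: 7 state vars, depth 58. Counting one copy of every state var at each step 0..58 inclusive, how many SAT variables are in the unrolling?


BMC unrolls to depth k, creating one copy of each state var for steps 0..k.
Step count = 58 + 1 = 59 (steps 0 through 58)
Vars per step = 7
Total = 7 * 59 = 413

413


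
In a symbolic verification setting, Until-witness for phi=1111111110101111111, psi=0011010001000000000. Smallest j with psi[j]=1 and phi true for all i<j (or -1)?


(phi U psi) at 0: need smallest j with psi[j]=1 and phi[i]=1 for all i in [0,j).
Scan from step 0:
  step 0: phi=1, psi=0 -> continue
  step 1: phi=1, psi=0 -> continue
  step 2: psi=1 and phi held for [0,2) -> witness found
Witness step = 2

2


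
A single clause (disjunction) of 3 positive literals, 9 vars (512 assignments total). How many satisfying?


Step 1: Total=2^9=512
Step 2: Unsat when all 3 false: 2^6=64
Step 3: Sat=512-64=448

448


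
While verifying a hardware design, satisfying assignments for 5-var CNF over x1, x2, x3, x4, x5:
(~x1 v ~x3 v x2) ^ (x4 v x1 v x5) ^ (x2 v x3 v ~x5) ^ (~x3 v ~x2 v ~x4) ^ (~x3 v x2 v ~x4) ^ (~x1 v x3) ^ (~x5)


CNF with 7 clauses over 5 vars (32 assignments).
An assignment satisfies CNF iff every clause has >=1 true literal.
Check each row (bits = x1,x2,x3,x4,x5; clause T/F shown):
  row 0 [00000]: clauses=TFTTTTT -> 0
  row 1 [00001]: clauses=TTFTTTF -> 0
  row 2 [00010]: clauses=TTTTTTT -> 1
  row 3 [00011]: clauses=TTFTTTF -> 0
  row 4 [00100]: clauses=TFTTTTT -> 0
  row 5 [00101]: clauses=TTTTTTF -> 0
  row 6 [00110]: clauses=TTTTFTT -> 0
  row 7 [00111]: clauses=TTTTFTF -> 0
  row 8 [01000]: clauses=TFTTTTT -> 0
  row 9 [01001]: clauses=TTTTTTF -> 0
  row 10 [01010]: clauses=TTTTTTT -> 1
  row 11 [01011]: clauses=TTTTTTF -> 0
  row 12 [01100]: clauses=TFTTTTT -> 0
  row 13 [01101]: clauses=TTTTTTF -> 0
  row 14 [01110]: clauses=TTTFTTT -> 0
  row 15 [01111]: clauses=TTTFTTF -> 0
  row 16 [10000]: clauses=TTTTTFT -> 0
  row 17 [10001]: clauses=TTFTTFF -> 0
  row 18 [10010]: clauses=TTTTTFT -> 0
  row 19 [10011]: clauses=TTFTTFF -> 0
  row 20 [10100]: clauses=FTTTTTT -> 0
  row 21 [10101]: clauses=FTTTTTF -> 0
  row 22 [10110]: clauses=FTTTFTT -> 0
  row 23 [10111]: clauses=FTTTFTF -> 0
  row 24 [11000]: clauses=TTTTTFT -> 0
  row 25 [11001]: clauses=TTTTTFF -> 0
  row 26 [11010]: clauses=TTTTTFT -> 0
  row 27 [11011]: clauses=TTTTTFF -> 0
  row 28 [11100]: clauses=TTTTTTT -> 1
  row 29 [11101]: clauses=TTTTTTF -> 0
  row 30 [11110]: clauses=TTTFTTT -> 0
  row 31 [11111]: clauses=TTTFTTF -> 0
Full result column, 8 rows per line (x1,x2 fixed per line; x3,x4,x5 runs 000..111 left to right):
  rows 0-7 [x1,x2=00]: 00100000  (ones: 1)
  rows 8-15 [x1,x2=01]: 00100000  (ones: 1)
  rows 16-23 [x1,x2=10]: 00000000  (ones: 0)
  rows 24-31 [x1,x2=11]: 00001000  (ones: 1)
Satisfying assignments = 1+1+0+1 = 3

3


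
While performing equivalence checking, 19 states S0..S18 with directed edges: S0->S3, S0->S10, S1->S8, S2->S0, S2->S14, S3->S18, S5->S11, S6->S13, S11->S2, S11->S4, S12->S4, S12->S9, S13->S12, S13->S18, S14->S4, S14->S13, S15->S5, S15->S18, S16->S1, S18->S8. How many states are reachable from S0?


BFS from S0:
  layer 0: {S0}
  layer 1: {S3, S10}
  layer 2: {S18}
  layer 3: {S8}
Reachable set: {S0, S3, S8, S10, S18}
Count = 5

5


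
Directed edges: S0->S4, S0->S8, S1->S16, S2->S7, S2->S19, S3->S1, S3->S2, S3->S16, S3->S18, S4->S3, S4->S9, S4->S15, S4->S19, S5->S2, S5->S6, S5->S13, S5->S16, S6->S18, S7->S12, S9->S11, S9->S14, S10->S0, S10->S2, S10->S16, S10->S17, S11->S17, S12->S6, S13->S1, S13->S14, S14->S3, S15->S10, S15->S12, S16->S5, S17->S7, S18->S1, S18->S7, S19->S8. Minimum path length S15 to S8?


BFS layer-by-layer from S15:
  dist 0: {S15}
  dist 1: {S10, S12}
  dist 2: {S0, S2, S6, S16, S17}
  dist 3: {S4, S5, S7, S8, S18, S19}
  -> S8 reached at distance 3
Shortest path length = 3

3


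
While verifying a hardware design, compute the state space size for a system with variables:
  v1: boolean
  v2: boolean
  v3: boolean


State space = product of domain sizes of all variables.
Domain sizes:
  v1 (boolean): 2
  v2 (boolean): 2
  v3 (boolean): 2
Product = 2 * 2 * 2 = 8

8


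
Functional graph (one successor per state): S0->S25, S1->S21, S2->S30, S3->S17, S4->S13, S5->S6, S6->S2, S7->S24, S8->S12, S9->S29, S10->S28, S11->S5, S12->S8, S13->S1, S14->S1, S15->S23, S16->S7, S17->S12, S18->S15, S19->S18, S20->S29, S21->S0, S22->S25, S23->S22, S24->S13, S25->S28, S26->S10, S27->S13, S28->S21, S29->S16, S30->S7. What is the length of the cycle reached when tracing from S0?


Trace from S0 until a state repeats:
  S0 -> S25 -> S28 -> S21 -> S0
S0 first seen at step 0, revisited at step 4.
Cycle length = 4 - 0 = 4

4


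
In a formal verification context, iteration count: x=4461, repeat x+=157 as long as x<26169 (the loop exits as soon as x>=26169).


Step 1: x goes from 4461 toward 26169 by 157; the body runs while x<26169, so iterations = ceil((bound-start)/step)
Step 2: Distance=21708
Step 3: ceil(21708/157)=139

139


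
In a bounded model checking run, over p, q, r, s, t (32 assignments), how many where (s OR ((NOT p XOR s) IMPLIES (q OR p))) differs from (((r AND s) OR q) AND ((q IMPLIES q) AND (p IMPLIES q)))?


F1 = (s OR ((NOT p XOR s) IMPLIES (q OR p)))
F2 = (((r AND s) OR q) AND ((q IMPLIES q) AND (p IMPLIES q)))
Evaluate both on each of 32 rows (bits = p,q,r,s,t):
  row 0 [00000]: F1=0 F2=0 -> 0
  row 1 [00001]: F1=0 F2=0 -> 0
  row 2 [00010]: F1=1 F2=0 (differ) -> 1
  row 3 [00011]: F1=1 F2=0 (differ) -> 1
  row 4 [00100]: F1=0 F2=0 -> 0
  row 5 [00101]: F1=0 F2=0 -> 0
  row 6 [00110]: F1=1 F2=1 -> 0
  row 7 [00111]: F1=1 F2=1 -> 0
  row 8 [01000]: F1=1 F2=1 -> 0
  row 9 [01001]: F1=1 F2=1 -> 0
  row 10 [01010]: F1=1 F2=1 -> 0
  row 11 [01011]: F1=1 F2=1 -> 0
  row 12 [01100]: F1=1 F2=1 -> 0
  row 13 [01101]: F1=1 F2=1 -> 0
  row 14 [01110]: F1=1 F2=1 -> 0
  row 15 [01111]: F1=1 F2=1 -> 0
  row 16 [10000]: F1=1 F2=0 (differ) -> 1
  row 17 [10001]: F1=1 F2=0 (differ) -> 1
  row 18 [10010]: F1=1 F2=0 (differ) -> 1
  row 19 [10011]: F1=1 F2=0 (differ) -> 1
  row 20 [10100]: F1=1 F2=0 (differ) -> 1
  row 21 [10101]: F1=1 F2=0 (differ) -> 1
  row 22 [10110]: F1=1 F2=0 (differ) -> 1
  row 23 [10111]: F1=1 F2=0 (differ) -> 1
  row 24 [11000]: F1=1 F2=1 -> 0
  row 25 [11001]: F1=1 F2=1 -> 0
  row 26 [11010]: F1=1 F2=1 -> 0
  row 27 [11011]: F1=1 F2=1 -> 0
  row 28 [11100]: F1=1 F2=1 -> 0
  row 29 [11101]: F1=1 F2=1 -> 0
  row 30 [11110]: F1=1 F2=1 -> 0
  row 31 [11111]: F1=1 F2=1 -> 0
Full result column, 8 rows per line (p,q fixed per line; r,s,t runs 000..111 left to right):
  rows 0-7 [p,q=00]: 00110000  (ones: 2)
  rows 8-15 [p,q=01]: 00000000  (ones: 0)
  rows 16-23 [p,q=10]: 11111111  (ones: 8)
  rows 24-31 [p,q=11]: 00000000  (ones: 0)
Disagreements = 2+0+8+0 = 10

10


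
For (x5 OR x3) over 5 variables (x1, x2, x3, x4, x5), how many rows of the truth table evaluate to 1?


Formula: (x5 OR x3) over 5 vars (32 rows)
Evaluate each row (x1, x2, x3, x4, x5 as bits, MSB first):
  row 0 [00000]: (0 OR 0) -> 0
  row 1 [00001]: (1 OR 0) -> 1
  row 2 [00010]: (0 OR 0) -> 0
  row 3 [00011]: (1 OR 0) -> 1
  row 4 [00100]: (0 OR 1) -> 1
  row 5 [00101]: (1 OR 1) -> 1
  row 6 [00110]: (0 OR 1) -> 1
  row 7 [00111]: (1 OR 1) -> 1
  row 8 [01000]: (0 OR 0) -> 0
  row 9 [01001]: (1 OR 0) -> 1
  row 10 [01010]: (0 OR 0) -> 0
  row 11 [01011]: (1 OR 0) -> 1
  row 12 [01100]: (0 OR 1) -> 1
  row 13 [01101]: (1 OR 1) -> 1
  row 14 [01110]: (0 OR 1) -> 1
  row 15 [01111]: (1 OR 1) -> 1
  row 16 [10000]: (0 OR 0) -> 0
  row 17 [10001]: (1 OR 0) -> 1
  row 18 [10010]: (0 OR 0) -> 0
  row 19 [10011]: (1 OR 0) -> 1
  row 20 [10100]: (0 OR 1) -> 1
  row 21 [10101]: (1 OR 1) -> 1
  row 22 [10110]: (0 OR 1) -> 1
  row 23 [10111]: (1 OR 1) -> 1
  row 24 [11000]: (0 OR 0) -> 0
  row 25 [11001]: (1 OR 0) -> 1
  row 26 [11010]: (0 OR 0) -> 0
  row 27 [11011]: (1 OR 0) -> 1
  row 28 [11100]: (0 OR 1) -> 1
  row 29 [11101]: (1 OR 1) -> 1
  row 30 [11110]: (0 OR 1) -> 1
  row 31 [11111]: (1 OR 1) -> 1
Full result column, 8 rows per line (x1,x2 fixed per line; x3,x4,x5 runs 000..111 left to right):
  rows 0-7 [x1,x2=00]: 01011111  (ones: 6)
  rows 8-15 [x1,x2=01]: 01011111  (ones: 6)
  rows 16-23 [x1,x2=10]: 01011111  (ones: 6)
  rows 24-31 [x1,x2=11]: 01011111  (ones: 6)
Count of 1-rows = 6+6+6+6 = 24

24


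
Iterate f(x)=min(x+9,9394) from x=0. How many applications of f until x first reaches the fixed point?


Step 1: x=0, cap=9394, increment=9
Step 2: x grows by 9 each step until capped at 9394; fixed point is x=9394
Step 3: iterations = ceil(9394/9) = 1044

1044


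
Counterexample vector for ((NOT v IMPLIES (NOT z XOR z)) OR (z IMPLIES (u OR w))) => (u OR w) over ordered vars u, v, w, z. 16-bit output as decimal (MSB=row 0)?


F1 = ((NOT v IMPLIES (NOT z XOR z)) OR (z IMPLIES (u OR w)))
F2 = (u OR w)
Counterexample to F1=>F2 is where F1=1 and F2=0.
Evaluate each row (bits = u,v,w,z, MSB first):
  row 0 [0000]: F1=1 F2=0 -> F1&~F2 -> 1
  row 1 [0001]: F1=1 F2=0 -> F1&~F2 -> 1
  row 2 [0010]: F1=1 F2=1 -> F1&~F2 -> 0
  row 3 [0011]: F1=1 F2=1 -> F1&~F2 -> 0
  row 4 [0100]: F1=1 F2=0 -> F1&~F2 -> 1
  row 5 [0101]: F1=1 F2=0 -> F1&~F2 -> 1
  row 6 [0110]: F1=1 F2=1 -> F1&~F2 -> 0
  row 7 [0111]: F1=1 F2=1 -> F1&~F2 -> 0
  row 8 [1000]: F1=1 F2=1 -> F1&~F2 -> 0
  row 9 [1001]: F1=1 F2=1 -> F1&~F2 -> 0
  row 10 [1010]: F1=1 F2=1 -> F1&~F2 -> 0
  row 11 [1011]: F1=1 F2=1 -> F1&~F2 -> 0
  row 12 [1100]: F1=1 F2=1 -> F1&~F2 -> 0
  row 13 [1101]: F1=1 F2=1 -> F1&~F2 -> 0
  row 14 [1110]: F1=1 F2=1 -> F1&~F2 -> 0
  row 15 [1111]: F1=1 F2=1 -> F1&~F2 -> 0
Full result column, 4 rows per line (u,v fixed per line; w,z runs 00..11 left to right):
  rows 0-3 [u,v=00]: 1100  = hex C
  rows 4-7 [u,v=01]: 1100  = hex C
  rows 8-11 [u,v=10]: 0000  = hex 0
  rows 12-15 [u,v=11]: 0000  = hex 0
Counterexample vector (row 0 .. row 15) = 1100110000000000
Output column grouped in 4s = 1100 1100 0000 0000 = 0xCC00
Convert to decimal digit by digit (value = value*16 + digit):
  C -> 12
  12*16 + 12 (C) = 204
  204*16 + 0 = 3264
  3264*16 + 0 = 52224
Decimal = 52224

52224


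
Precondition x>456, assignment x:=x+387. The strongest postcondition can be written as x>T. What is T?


Formula: sp(P, x:=E) = exists old_x. (x = E[old_x/x]) AND P[old_x/x] (old_x is the value of x before the assignment; eliminate old_x by solving x = E[old_x/x] for old_x)
Step 1: Precondition P: x>456, i.e. old_x > 456
Step 2: Assignment gives x = old_x + 387, so old_x = x - 387
Step 3: Substitute into P: x - 387 > 456
Step 4: Simplify: x > 456+387 = 843

843


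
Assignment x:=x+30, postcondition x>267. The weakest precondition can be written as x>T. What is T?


Formula: wp(x:=E, P) = P[E/x] (substitute E for x in postcondition)
Step 1: Postcondition: x>267
Step 2: Substitute x+30 for x: x+30>267
Step 3: Solve for x: x > 267-30 = 237

237


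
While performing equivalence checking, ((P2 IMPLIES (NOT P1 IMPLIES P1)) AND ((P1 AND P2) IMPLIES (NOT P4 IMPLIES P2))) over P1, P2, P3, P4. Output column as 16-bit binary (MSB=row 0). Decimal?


Formula: ((P2 IMPLIES (NOT P1 IMPLIES P1)) AND ((P1 AND P2) IMPLIES (NOT P4 IMPLIES P2))) over P1, P2, P3, P4 (16 rows)
Evaluate each row (bits = P1,P2,P3,P4, MSB first):
  row 0 [0000]: ((0 IMPLIES (NOT 0 IMPLIES 0)) AND ((0 AND 0) IMPLIES (NOT 0 IMPLIES 0))) -> 1
  row 1 [0001]: ((0 IMPLIES (NOT 0 IMPLIES 0)) AND ((0 AND 0) IMPLIES (NOT 1 IMPLIES 0))) -> 1
  row 2 [0010]: ((0 IMPLIES (NOT 0 IMPLIES 0)) AND ((0 AND 0) IMPLIES (NOT 0 IMPLIES 0))) -> 1
  row 3 [0011]: ((0 IMPLIES (NOT 0 IMPLIES 0)) AND ((0 AND 0) IMPLIES (NOT 1 IMPLIES 0))) -> 1
  row 4 [0100]: ((1 IMPLIES (NOT 0 IMPLIES 0)) AND ((0 AND 1) IMPLIES (NOT 0 IMPLIES 1))) -> 0
  row 5 [0101]: ((1 IMPLIES (NOT 0 IMPLIES 0)) AND ((0 AND 1) IMPLIES (NOT 1 IMPLIES 1))) -> 0
  row 6 [0110]: ((1 IMPLIES (NOT 0 IMPLIES 0)) AND ((0 AND 1) IMPLIES (NOT 0 IMPLIES 1))) -> 0
  row 7 [0111]: ((1 IMPLIES (NOT 0 IMPLIES 0)) AND ((0 AND 1) IMPLIES (NOT 1 IMPLIES 1))) -> 0
  row 8 [1000]: ((0 IMPLIES (NOT 1 IMPLIES 1)) AND ((1 AND 0) IMPLIES (NOT 0 IMPLIES 0))) -> 1
  row 9 [1001]: ((0 IMPLIES (NOT 1 IMPLIES 1)) AND ((1 AND 0) IMPLIES (NOT 1 IMPLIES 0))) -> 1
  row 10 [1010]: ((0 IMPLIES (NOT 1 IMPLIES 1)) AND ((1 AND 0) IMPLIES (NOT 0 IMPLIES 0))) -> 1
  row 11 [1011]: ((0 IMPLIES (NOT 1 IMPLIES 1)) AND ((1 AND 0) IMPLIES (NOT 1 IMPLIES 0))) -> 1
  row 12 [1100]: ((1 IMPLIES (NOT 1 IMPLIES 1)) AND ((1 AND 1) IMPLIES (NOT 0 IMPLIES 1))) -> 1
  row 13 [1101]: ((1 IMPLIES (NOT 1 IMPLIES 1)) AND ((1 AND 1) IMPLIES (NOT 1 IMPLIES 1))) -> 1
  row 14 [1110]: ((1 IMPLIES (NOT 1 IMPLIES 1)) AND ((1 AND 1) IMPLIES (NOT 0 IMPLIES 1))) -> 1
  row 15 [1111]: ((1 IMPLIES (NOT 1 IMPLIES 1)) AND ((1 AND 1) IMPLIES (NOT 1 IMPLIES 1))) -> 1
Full result column, 4 rows per line (P1,P2 fixed per line; P3,P4 runs 00..11 left to right):
  rows 0-3 [P1,P2=00]: 1111  = hex F
  rows 4-7 [P1,P2=01]: 0000  = hex 0
  rows 8-11 [P1,P2=10]: 1111  = hex F
  rows 12-15 [P1,P2=11]: 1111  = hex F
Output column (row 0 .. row 15) = 1111000011111111
Output column grouped in 4s = 1111 0000 1111 1111 = 0xF0FF
Convert to decimal digit by digit (value = value*16 + digit):
  F -> 15
  15*16 + 0 = 240
  240*16 + 15 (F) = 3855
  3855*16 + 15 (F) = 61695
Decimal = 61695

61695


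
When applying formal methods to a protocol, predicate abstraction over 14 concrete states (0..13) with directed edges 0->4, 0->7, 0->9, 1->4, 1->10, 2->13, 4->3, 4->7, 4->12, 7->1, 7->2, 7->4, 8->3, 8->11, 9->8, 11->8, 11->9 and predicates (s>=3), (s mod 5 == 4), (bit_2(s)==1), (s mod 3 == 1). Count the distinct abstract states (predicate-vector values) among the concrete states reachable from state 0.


BFS from 0:
Concrete reachable: {0, 1, 2, 3, 4, 7, 8, 9, 10, 11, 12, 13}
Abstract via predicates (s>=3), (s mod 5 == 4), (bit_2(s)==1), (s mod 3 == 1):
  (0,0,0,0) <- {0, 2}
  (0,0,0,1) <- {1}
  (1,0,0,0) <- {3, 8, 11}
  (1,0,0,1) <- {10}
  (1,0,1,0) <- {12}
  (1,0,1,1) <- {7, 13}
  (1,1,0,0) <- {9}
  (1,1,1,1) <- {4}
Distinct abstract states = 8

8


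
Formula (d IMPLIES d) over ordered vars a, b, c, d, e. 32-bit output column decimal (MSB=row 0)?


Formula: (d IMPLIES d) over a, b, c, d, e (32 rows)
Evaluate each row (bits = a,b,c,d,e, MSB first):
  row 0 [00000]: (0 IMPLIES 0) -> 1
  row 1 [00001]: (0 IMPLIES 0) -> 1
  row 2 [00010]: (1 IMPLIES 1) -> 1
  row 3 [00011]: (1 IMPLIES 1) -> 1
  row 4 [00100]: (0 IMPLIES 0) -> 1
  row 5 [00101]: (0 IMPLIES 0) -> 1
  row 6 [00110]: (1 IMPLIES 1) -> 1
  row 7 [00111]: (1 IMPLIES 1) -> 1
  row 8 [01000]: (0 IMPLIES 0) -> 1
  row 9 [01001]: (0 IMPLIES 0) -> 1
  row 10 [01010]: (1 IMPLIES 1) -> 1
  row 11 [01011]: (1 IMPLIES 1) -> 1
  row 12 [01100]: (0 IMPLIES 0) -> 1
  row 13 [01101]: (0 IMPLIES 0) -> 1
  row 14 [01110]: (1 IMPLIES 1) -> 1
  row 15 [01111]: (1 IMPLIES 1) -> 1
  row 16 [10000]: (0 IMPLIES 0) -> 1
  row 17 [10001]: (0 IMPLIES 0) -> 1
  row 18 [10010]: (1 IMPLIES 1) -> 1
  row 19 [10011]: (1 IMPLIES 1) -> 1
  row 20 [10100]: (0 IMPLIES 0) -> 1
  row 21 [10101]: (0 IMPLIES 0) -> 1
  row 22 [10110]: (1 IMPLIES 1) -> 1
  row 23 [10111]: (1 IMPLIES 1) -> 1
  row 24 [11000]: (0 IMPLIES 0) -> 1
  row 25 [11001]: (0 IMPLIES 0) -> 1
  row 26 [11010]: (1 IMPLIES 1) -> 1
  row 27 [11011]: (1 IMPLIES 1) -> 1
  row 28 [11100]: (0 IMPLIES 0) -> 1
  row 29 [11101]: (0 IMPLIES 0) -> 1
  row 30 [11110]: (1 IMPLIES 1) -> 1
  row 31 [11111]: (1 IMPLIES 1) -> 1
Full result column, 4 rows per line (a,b,c fixed per line; d,e runs 00..11 left to right):
  rows 0-3 [a,b,c=000]: 1111  = hex F
  rows 4-7 [a,b,c=001]: 1111  = hex F
  rows 8-11 [a,b,c=010]: 1111  = hex F
  rows 12-15 [a,b,c=011]: 1111  = hex F
  rows 16-19 [a,b,c=100]: 1111  = hex F
  rows 20-23 [a,b,c=101]: 1111  = hex F
  rows 24-27 [a,b,c=110]: 1111  = hex F
  rows 28-31 [a,b,c=111]: 1111  = hex F
Output column (row 0 .. row 31) = 11111111111111111111111111111111
Output column grouped in 4s = 1111 1111 1111 1111 1111 1111 1111 1111 = 0xFFFFFFFF
Convert to decimal digit by digit (value = value*16 + digit):
  F -> 15
  15*16 + 15 (F) = 255
  255*16 + 15 (F) = 4095
  4095*16 + 15 (F) = 65535
  65535*16 + 15 (F) = 1048575
  1048575*16 + 15 (F) = 16777215
  16777215*16 + 15 (F) = 268435455
  268435455*16 + 15 (F) = 4294967295
Decimal = 4294967295

4294967295


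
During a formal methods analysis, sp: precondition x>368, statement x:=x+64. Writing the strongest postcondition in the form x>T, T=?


Formula: sp(P, x:=E) = exists old_x. (x = E[old_x/x]) AND P[old_x/x] (old_x is the value of x before the assignment; eliminate old_x by solving x = E[old_x/x] for old_x)
Step 1: Precondition P: x>368, i.e. old_x > 368
Step 2: Assignment gives x = old_x + 64, so old_x = x - 64
Step 3: Substitute into P: x - 64 > 368
Step 4: Simplify: x > 368+64 = 432

432


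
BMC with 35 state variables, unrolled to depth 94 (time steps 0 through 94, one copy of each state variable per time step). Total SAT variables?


BMC unrolls to depth k, creating one copy of each state var for steps 0..k.
Step count = 94 + 1 = 95 (steps 0 through 94)
Vars per step = 35
Total = 35 * 95 = 3325

3325


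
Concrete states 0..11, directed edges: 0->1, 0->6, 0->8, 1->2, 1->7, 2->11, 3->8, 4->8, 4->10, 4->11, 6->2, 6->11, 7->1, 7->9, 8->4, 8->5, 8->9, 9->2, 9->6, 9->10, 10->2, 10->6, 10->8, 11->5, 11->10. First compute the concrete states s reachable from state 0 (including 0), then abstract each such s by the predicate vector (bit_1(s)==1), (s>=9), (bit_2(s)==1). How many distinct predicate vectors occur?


BFS from 0:
Concrete reachable: {0, 1, 2, 4, 5, 6, 7, 8, 9, 10, 11}
Abstract via predicates (bit_1(s)==1), (s>=9), (bit_2(s)==1):
  (0,0,0) <- {0, 1, 8}
  (0,0,1) <- {4, 5}
  (0,1,0) <- {9}
  (1,0,0) <- {2}
  (1,0,1) <- {6, 7}
  (1,1,0) <- {10, 11}
Distinct abstract states = 6

6


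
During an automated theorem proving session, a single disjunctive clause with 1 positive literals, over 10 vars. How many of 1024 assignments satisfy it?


Step 1: Total=2^10=1024
Step 2: Unsat when all 1 false: 2^9=512
Step 3: Sat=1024-512=512

512


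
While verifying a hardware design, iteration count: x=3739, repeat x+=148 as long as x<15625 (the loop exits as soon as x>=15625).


Step 1: x goes from 3739 toward 15625 by 148; the body runs while x<15625, so iterations = ceil((bound-start)/step)
Step 2: Distance=11886
Step 3: ceil(11886/148)=81

81


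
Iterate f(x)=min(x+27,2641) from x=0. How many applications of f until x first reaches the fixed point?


Step 1: x=0, cap=2641, increment=27
Step 2: x grows by 27 each step until capped at 2641; fixed point is x=2641
Step 3: iterations = ceil(2641/27) = 98

98


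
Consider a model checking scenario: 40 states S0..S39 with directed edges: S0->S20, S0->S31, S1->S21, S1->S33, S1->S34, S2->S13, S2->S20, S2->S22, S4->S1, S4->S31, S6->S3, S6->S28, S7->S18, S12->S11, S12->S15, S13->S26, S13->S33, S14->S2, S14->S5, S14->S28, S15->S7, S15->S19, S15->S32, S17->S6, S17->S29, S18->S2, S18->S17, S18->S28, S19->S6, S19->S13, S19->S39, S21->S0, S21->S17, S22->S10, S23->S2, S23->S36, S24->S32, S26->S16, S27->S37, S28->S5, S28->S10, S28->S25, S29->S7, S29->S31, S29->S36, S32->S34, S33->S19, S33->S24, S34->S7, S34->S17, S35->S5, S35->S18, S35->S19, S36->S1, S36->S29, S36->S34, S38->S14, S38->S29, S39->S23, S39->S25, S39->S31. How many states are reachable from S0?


BFS from S0:
  layer 0: {S0}
  layer 1: {S20, S31}
Reachable set: {S0, S20, S31}
Count = 3

3


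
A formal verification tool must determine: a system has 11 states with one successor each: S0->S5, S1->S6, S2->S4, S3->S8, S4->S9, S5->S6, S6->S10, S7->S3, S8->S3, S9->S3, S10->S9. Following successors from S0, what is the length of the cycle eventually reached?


Trace from S0 until a state repeats:
  S0 -> S5 -> S6 -> S10 -> S9 -> S3 -> S8 -> S3
S3 first seen at step 5, revisited at step 7.
Cycle length = 7 - 5 = 2

2


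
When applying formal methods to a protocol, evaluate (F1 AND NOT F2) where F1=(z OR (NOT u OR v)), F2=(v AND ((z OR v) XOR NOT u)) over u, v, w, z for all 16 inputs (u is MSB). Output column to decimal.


F1 = (z OR (NOT u OR v))
F2 = (v AND ((z OR v) XOR NOT u))
Counterexample to F1=>F2 is where F1=1 and F2=0.
Evaluate each row (bits = u,v,w,z, MSB first):
  row 0 [0000]: F1=1 F2=0 -> F1&~F2 -> 1
  row 1 [0001]: F1=1 F2=0 -> F1&~F2 -> 1
  row 2 [0010]: F1=1 F2=0 -> F1&~F2 -> 1
  row 3 [0011]: F1=1 F2=0 -> F1&~F2 -> 1
  row 4 [0100]: F1=1 F2=0 -> F1&~F2 -> 1
  row 5 [0101]: F1=1 F2=0 -> F1&~F2 -> 1
  row 6 [0110]: F1=1 F2=0 -> F1&~F2 -> 1
  row 7 [0111]: F1=1 F2=0 -> F1&~F2 -> 1
  row 8 [1000]: F1=0 F2=0 -> F1&~F2 -> 0
  row 9 [1001]: F1=1 F2=0 -> F1&~F2 -> 1
  row 10 [1010]: F1=0 F2=0 -> F1&~F2 -> 0
  row 11 [1011]: F1=1 F2=0 -> F1&~F2 -> 1
  row 12 [1100]: F1=1 F2=1 -> F1&~F2 -> 0
  row 13 [1101]: F1=1 F2=1 -> F1&~F2 -> 0
  row 14 [1110]: F1=1 F2=1 -> F1&~F2 -> 0
  row 15 [1111]: F1=1 F2=1 -> F1&~F2 -> 0
Full result column, 4 rows per line (u,v fixed per line; w,z runs 00..11 left to right):
  rows 0-3 [u,v=00]: 1111  = hex F
  rows 4-7 [u,v=01]: 1111  = hex F
  rows 8-11 [u,v=10]: 0101  = hex 5
  rows 12-15 [u,v=11]: 0000  = hex 0
Counterexample vector (row 0 .. row 15) = 1111111101010000
Output column grouped in 4s = 1111 1111 0101 0000 = 0xFF50
Convert to decimal digit by digit (value = value*16 + digit):
  F -> 15
  15*16 + 15 (F) = 255
  255*16 + 5 = 4085
  4085*16 + 0 = 65360
Decimal = 65360

65360


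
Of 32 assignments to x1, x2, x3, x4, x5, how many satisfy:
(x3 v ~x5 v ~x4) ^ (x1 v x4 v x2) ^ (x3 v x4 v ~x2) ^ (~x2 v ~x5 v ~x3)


CNF with 4 clauses over 5 vars (32 assignments).
An assignment satisfies CNF iff every clause has >=1 true literal.
Check each row (bits = x1,x2,x3,x4,x5; clause T/F shown):
  row 0 [00000]: clauses=TFTT -> 0
  row 1 [00001]: clauses=TFTT -> 0
  row 2 [00010]: clauses=TTTT -> 1
  row 3 [00011]: clauses=FTTT -> 0
  row 4 [00100]: clauses=TFTT -> 0
  row 5 [00101]: clauses=TFTT -> 0
  row 6 [00110]: clauses=TTTT -> 1
  row 7 [00111]: clauses=TTTT -> 1
  row 8 [01000]: clauses=TTFT -> 0
  row 9 [01001]: clauses=TTFT -> 0
  row 10 [01010]: clauses=TTTT -> 1
  row 11 [01011]: clauses=FTTT -> 0
  row 12 [01100]: clauses=TTTT -> 1
  row 13 [01101]: clauses=TTTF -> 0
  row 14 [01110]: clauses=TTTT -> 1
  row 15 [01111]: clauses=TTTF -> 0
  row 16 [10000]: clauses=TTTT -> 1
  row 17 [10001]: clauses=TTTT -> 1
  row 18 [10010]: clauses=TTTT -> 1
  row 19 [10011]: clauses=FTTT -> 0
  row 20 [10100]: clauses=TTTT -> 1
  row 21 [10101]: clauses=TTTT -> 1
  row 22 [10110]: clauses=TTTT -> 1
  row 23 [10111]: clauses=TTTT -> 1
  row 24 [11000]: clauses=TTFT -> 0
  row 25 [11001]: clauses=TTFT -> 0
  row 26 [11010]: clauses=TTTT -> 1
  row 27 [11011]: clauses=FTTT -> 0
  row 28 [11100]: clauses=TTTT -> 1
  row 29 [11101]: clauses=TTTF -> 0
  row 30 [11110]: clauses=TTTT -> 1
  row 31 [11111]: clauses=TTTF -> 0
Full result column, 8 rows per line (x1,x2 fixed per line; x3,x4,x5 runs 000..111 left to right):
  rows 0-7 [x1,x2=00]: 00100011  (ones: 3)
  rows 8-15 [x1,x2=01]: 00101010  (ones: 3)
  rows 16-23 [x1,x2=10]: 11101111  (ones: 7)
  rows 24-31 [x1,x2=11]: 00101010  (ones: 3)
Satisfying assignments = 3+3+7+3 = 16

16
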